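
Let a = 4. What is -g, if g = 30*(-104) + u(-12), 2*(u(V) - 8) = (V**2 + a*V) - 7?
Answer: 6135/2 ≈ 3067.5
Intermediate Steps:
u(V) = 9/2 + V**2/2 + 2*V (u(V) = 8 + ((V**2 + 4*V) - 7)/2 = 8 + (-7 + V**2 + 4*V)/2 = 8 + (-7/2 + V**2/2 + 2*V) = 9/2 + V**2/2 + 2*V)
g = -6135/2 (g = 30*(-104) + (9/2 + (1/2)*(-12)**2 + 2*(-12)) = -3120 + (9/2 + (1/2)*144 - 24) = -3120 + (9/2 + 72 - 24) = -3120 + 105/2 = -6135/2 ≈ -3067.5)
-g = -1*(-6135/2) = 6135/2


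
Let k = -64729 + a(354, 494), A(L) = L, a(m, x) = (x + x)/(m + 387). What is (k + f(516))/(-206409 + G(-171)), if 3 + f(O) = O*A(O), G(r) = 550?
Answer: -604576/617577 ≈ -0.97895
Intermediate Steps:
a(m, x) = 2*x/(387 + m) (a(m, x) = (2*x)/(387 + m) = 2*x/(387 + m))
k = -194183/3 (k = -64729 + 2*494/(387 + 354) = -64729 + 2*494/741 = -64729 + 2*494*(1/741) = -64729 + 4/3 = -194183/3 ≈ -64728.)
f(O) = -3 + O² (f(O) = -3 + O*O = -3 + O²)
(k + f(516))/(-206409 + G(-171)) = (-194183/3 + (-3 + 516²))/(-206409 + 550) = (-194183/3 + (-3 + 266256))/(-205859) = (-194183/3 + 266253)*(-1/205859) = (604576/3)*(-1/205859) = -604576/617577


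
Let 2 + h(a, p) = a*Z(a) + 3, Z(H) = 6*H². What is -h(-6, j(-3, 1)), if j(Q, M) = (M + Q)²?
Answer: 1295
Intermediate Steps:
h(a, p) = 1 + 6*a³ (h(a, p) = -2 + (a*(6*a²) + 3) = -2 + (6*a³ + 3) = -2 + (3 + 6*a³) = 1 + 6*a³)
-h(-6, j(-3, 1)) = -(1 + 6*(-6)³) = -(1 + 6*(-216)) = -(1 - 1296) = -1*(-1295) = 1295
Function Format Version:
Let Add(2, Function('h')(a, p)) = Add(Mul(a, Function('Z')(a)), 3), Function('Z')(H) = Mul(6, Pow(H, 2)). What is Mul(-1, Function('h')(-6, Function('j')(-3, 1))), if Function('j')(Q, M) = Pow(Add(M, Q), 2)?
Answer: 1295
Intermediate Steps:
Function('h')(a, p) = Add(1, Mul(6, Pow(a, 3))) (Function('h')(a, p) = Add(-2, Add(Mul(a, Mul(6, Pow(a, 2))), 3)) = Add(-2, Add(Mul(6, Pow(a, 3)), 3)) = Add(-2, Add(3, Mul(6, Pow(a, 3)))) = Add(1, Mul(6, Pow(a, 3))))
Mul(-1, Function('h')(-6, Function('j')(-3, 1))) = Mul(-1, Add(1, Mul(6, Pow(-6, 3)))) = Mul(-1, Add(1, Mul(6, -216))) = Mul(-1, Add(1, -1296)) = Mul(-1, -1295) = 1295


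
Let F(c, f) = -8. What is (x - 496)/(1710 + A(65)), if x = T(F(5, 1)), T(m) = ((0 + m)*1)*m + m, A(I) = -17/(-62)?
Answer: -27280/106037 ≈ -0.25727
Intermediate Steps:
A(I) = 17/62 (A(I) = -17*(-1/62) = 17/62)
T(m) = m + m² (T(m) = (m*1)*m + m = m*m + m = m² + m = m + m²)
x = 56 (x = -8*(1 - 8) = -8*(-7) = 56)
(x - 496)/(1710 + A(65)) = (56 - 496)/(1710 + 17/62) = -440/106037/62 = -440*62/106037 = -27280/106037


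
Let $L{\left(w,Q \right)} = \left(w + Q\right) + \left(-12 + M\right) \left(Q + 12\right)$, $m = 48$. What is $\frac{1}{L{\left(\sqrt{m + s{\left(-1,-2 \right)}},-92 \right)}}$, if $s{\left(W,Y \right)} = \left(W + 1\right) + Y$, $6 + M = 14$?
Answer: $\frac{114}{25969} - \frac{\sqrt{46}}{51938} \approx 0.0042593$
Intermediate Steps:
$M = 8$ ($M = -6 + 14 = 8$)
$s{\left(W,Y \right)} = 1 + W + Y$ ($s{\left(W,Y \right)} = \left(1 + W\right) + Y = 1 + W + Y$)
$L{\left(w,Q \right)} = -48 + w - 3 Q$ ($L{\left(w,Q \right)} = \left(w + Q\right) + \left(-12 + 8\right) \left(Q + 12\right) = \left(Q + w\right) - 4 \left(12 + Q\right) = \left(Q + w\right) - \left(48 + 4 Q\right) = -48 + w - 3 Q$)
$\frac{1}{L{\left(\sqrt{m + s{\left(-1,-2 \right)}},-92 \right)}} = \frac{1}{-48 + \sqrt{48 - 2} - -276} = \frac{1}{-48 + \sqrt{48 - 2} + 276} = \frac{1}{-48 + \sqrt{46} + 276} = \frac{1}{228 + \sqrt{46}}$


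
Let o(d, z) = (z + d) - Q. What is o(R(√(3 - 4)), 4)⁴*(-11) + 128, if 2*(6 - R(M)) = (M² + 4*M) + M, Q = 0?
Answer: -354117/4 + 120120*I ≈ -88529.0 + 1.2012e+5*I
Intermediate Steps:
R(M) = 6 - 5*M/2 - M²/2 (R(M) = 6 - ((M² + 4*M) + M)/2 = 6 - (M² + 5*M)/2 = 6 + (-5*M/2 - M²/2) = 6 - 5*M/2 - M²/2)
o(d, z) = d + z (o(d, z) = (z + d) - 1*0 = (d + z) + 0 = d + z)
o(R(√(3 - 4)), 4)⁴*(-11) + 128 = ((6 - 5*√(3 - 4)/2 - (√(3 - 4))²/2) + 4)⁴*(-11) + 128 = ((6 - 5*I/2 - (√(-1))²/2) + 4)⁴*(-11) + 128 = ((6 - 5*I/2 - I²/2) + 4)⁴*(-11) + 128 = ((6 - 5*I/2 - ½*(-1)) + 4)⁴*(-11) + 128 = ((6 - 5*I/2 + ½) + 4)⁴*(-11) + 128 = ((13/2 - 5*I/2) + 4)⁴*(-11) + 128 = (21/2 - 5*I/2)⁴*(-11) + 128 = -11*(21/2 - 5*I/2)⁴ + 128 = 128 - 11*(21/2 - 5*I/2)⁴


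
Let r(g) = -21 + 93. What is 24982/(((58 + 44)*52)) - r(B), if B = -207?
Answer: -178453/2652 ≈ -67.290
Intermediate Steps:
r(g) = 72
24982/(((58 + 44)*52)) - r(B) = 24982/(((58 + 44)*52)) - 1*72 = 24982/((102*52)) - 72 = 24982/5304 - 72 = 24982*(1/5304) - 72 = 12491/2652 - 72 = -178453/2652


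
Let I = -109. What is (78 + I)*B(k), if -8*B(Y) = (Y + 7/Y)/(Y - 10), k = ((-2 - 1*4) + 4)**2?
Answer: -713/192 ≈ -3.7135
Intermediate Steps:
k = 4 (k = ((-2 - 4) + 4)**2 = (-6 + 4)**2 = (-2)**2 = 4)
B(Y) = -(Y + 7/Y)/(8*(-10 + Y)) (B(Y) = -(Y + 7/Y)/(8*(Y - 10)) = -(Y + 7/Y)/(8*(-10 + Y)))
(78 + I)*B(k) = (78 - 109)*((1/8)*(-7 - 1*4**2)/(4*(-10 + 4))) = -31*(-7 - 1*16)/(8*4*(-6)) = -31*(-1)*(-7 - 16)/(8*4*6) = -31*(-1)*(-23)/(8*4*6) = -31*23/192 = -713/192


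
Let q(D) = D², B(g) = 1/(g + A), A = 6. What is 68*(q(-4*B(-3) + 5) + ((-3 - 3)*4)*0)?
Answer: 8228/9 ≈ 914.22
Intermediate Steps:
B(g) = 1/(6 + g) (B(g) = 1/(g + 6) = 1/(6 + g))
68*(q(-4*B(-3) + 5) + ((-3 - 3)*4)*0) = 68*((-4/(6 - 3) + 5)² + ((-3 - 3)*4)*0) = 68*((-4/3 + 5)² - 6*4*0) = 68*((-4*⅓ + 5)² - 24*0) = 68*((-4/3 + 5)² + 0) = 68*((11/3)² + 0) = 68*(121/9 + 0) = 68*(121/9) = 8228/9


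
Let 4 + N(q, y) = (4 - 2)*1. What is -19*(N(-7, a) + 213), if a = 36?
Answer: -4009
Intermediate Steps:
N(q, y) = -2 (N(q, y) = -4 + (4 - 2)*1 = -4 + 2*1 = -4 + 2 = -2)
-19*(N(-7, a) + 213) = -19*(-2 + 213) = -19*211 = -4009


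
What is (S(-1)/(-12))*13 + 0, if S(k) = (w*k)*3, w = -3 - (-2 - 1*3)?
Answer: 13/2 ≈ 6.5000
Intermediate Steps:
w = 2 (w = -3 - (-2 - 3) = -3 - 1*(-5) = -3 + 5 = 2)
S(k) = 6*k (S(k) = (2*k)*3 = 6*k)
(S(-1)/(-12))*13 + 0 = ((6*(-1))/(-12))*13 + 0 = -6*(-1/12)*13 + 0 = (1/2)*13 + 0 = 13/2 + 0 = 13/2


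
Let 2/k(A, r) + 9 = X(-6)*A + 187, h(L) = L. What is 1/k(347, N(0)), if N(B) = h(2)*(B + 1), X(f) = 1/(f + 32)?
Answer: 4975/52 ≈ 95.673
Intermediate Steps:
X(f) = 1/(32 + f)
N(B) = 2 + 2*B (N(B) = 2*(B + 1) = 2*(1 + B) = 2 + 2*B)
k(A, r) = 2/(178 + A/26) (k(A, r) = 2/(-9 + (A/(32 - 6) + 187)) = 2/(-9 + (A/26 + 187)) = 2/(-9 + (187 + A/26)) = 2/(178 + A/26))
1/k(347, N(0)) = 1/(52/(4628 + 347)) = 1/(52/4975) = 4975/52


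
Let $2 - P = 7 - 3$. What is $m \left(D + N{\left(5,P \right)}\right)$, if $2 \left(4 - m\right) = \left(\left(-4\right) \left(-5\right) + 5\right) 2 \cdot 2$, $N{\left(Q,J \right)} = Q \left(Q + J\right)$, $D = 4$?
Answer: $-874$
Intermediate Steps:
$P = -2$ ($P = 2 - \left(7 - 3\right) = 2 - 4 = -2$)
$N{\left(Q,J \right)} = Q \left(J + Q\right)$
$m = -46$ ($m = 4 - \frac{\left(\left(-4\right) \left(-5\right) + 5\right) 2 \cdot 2}{2} = 4 - \frac{\left(20 + 5\right) 2 \cdot 2}{2} = 4 - \frac{25 \cdot 2 \cdot 2}{2} = 4 - \frac{50 \cdot 2}{2} = 4 - 50 = -46$)
$m \left(D + N{\left(5,P \right)}\right) = - 46 \left(4 + 5 \left(-2 + 5\right)\right) = - 46 \left(4 + 5 \cdot 3\right) = - 46 \left(4 + 15\right) = \left(-46\right) 19 = -874$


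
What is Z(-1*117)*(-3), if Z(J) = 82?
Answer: -246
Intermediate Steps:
Z(-1*117)*(-3) = 82*(-3) = -246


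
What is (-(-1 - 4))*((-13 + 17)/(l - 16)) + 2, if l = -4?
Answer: 1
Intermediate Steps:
(-(-1 - 4))*((-13 + 17)/(l - 16)) + 2 = (-(-1 - 4))*((-13 + 17)/(-4 - 16)) + 2 = (-1*(-5))*(4/(-20)) + 2 = 5*(4*(-1/20)) + 2 = 5*(-⅕) + 2 = -1 + 2 = 1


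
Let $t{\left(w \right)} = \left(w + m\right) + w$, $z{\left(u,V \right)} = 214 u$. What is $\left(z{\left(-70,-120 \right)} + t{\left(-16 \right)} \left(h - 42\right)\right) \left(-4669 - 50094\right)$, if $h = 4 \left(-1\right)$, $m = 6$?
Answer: $754853192$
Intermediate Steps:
$h = -4$
$t{\left(w \right)} = 6 + 2 w$ ($t{\left(w \right)} = \left(w + 6\right) + w = \left(6 + w\right) + w = 6 + 2 w$)
$\left(z{\left(-70,-120 \right)} + t{\left(-16 \right)} \left(h - 42\right)\right) \left(-4669 - 50094\right) = \left(214 \left(-70\right) + \left(6 + 2 \left(-16\right)\right) \left(-4 - 42\right)\right) \left(-4669 - 50094\right) = \left(-14980 + \left(6 - 32\right) \left(-4 - 42\right)\right) \left(-54763\right) = \left(-14980 - -1196\right) \left(-54763\right) = \left(-14980 + 1196\right) \left(-54763\right) = \left(-13784\right) \left(-54763\right) = 754853192$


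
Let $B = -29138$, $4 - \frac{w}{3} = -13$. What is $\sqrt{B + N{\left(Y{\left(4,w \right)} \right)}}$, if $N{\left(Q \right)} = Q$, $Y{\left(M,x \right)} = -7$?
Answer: $i \sqrt{29145} \approx 170.72 i$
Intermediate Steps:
$w = 51$ ($w = 12 - -39 = 12 + 39 = 51$)
$\sqrt{B + N{\left(Y{\left(4,w \right)} \right)}} = \sqrt{-29138 - 7} = \sqrt{-29145} = i \sqrt{29145}$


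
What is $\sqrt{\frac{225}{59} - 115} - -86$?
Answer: $86 + \frac{4 i \sqrt{24190}}{59} \approx 86.0 + 10.544 i$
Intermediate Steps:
$\sqrt{\frac{225}{59} - 115} - -86 = \sqrt{225 \cdot \frac{1}{59} - 115} + 86 = \sqrt{\frac{225}{59} - 115} + 86 = \sqrt{- \frac{6560}{59}} + 86 = \frac{4 i \sqrt{24190}}{59} + 86 = 86 + \frac{4 i \sqrt{24190}}{59}$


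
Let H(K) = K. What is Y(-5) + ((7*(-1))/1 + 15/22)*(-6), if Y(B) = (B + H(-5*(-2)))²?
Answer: 692/11 ≈ 62.909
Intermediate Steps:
Y(B) = (10 + B)² (Y(B) = (B - 5*(-2))² = (B + 10)² = (10 + B)²)
Y(-5) + ((7*(-1))/1 + 15/22)*(-6) = (10 - 5)² + ((7*(-1))/1 + 15/22)*(-6) = 5² + (-7*1 + 15*(1/22))*(-6) = 25 + (-7 + 15/22)*(-6) = 25 - 139/22*(-6) = 25 + 417/11 = 692/11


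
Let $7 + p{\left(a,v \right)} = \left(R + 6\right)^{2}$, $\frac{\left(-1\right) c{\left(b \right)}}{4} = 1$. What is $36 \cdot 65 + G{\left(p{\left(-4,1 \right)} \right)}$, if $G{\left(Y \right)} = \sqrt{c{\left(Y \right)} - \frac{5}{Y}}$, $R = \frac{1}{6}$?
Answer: $2340 + \frac{2 i \sqrt{1297954}}{1117} \approx 2340.0 + 2.0399 i$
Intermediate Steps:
$R = \frac{1}{6} \approx 0.16667$
$c{\left(b \right)} = -4$ ($c{\left(b \right)} = \left(-4\right) 1 = -4$)
$p{\left(a,v \right)} = \frac{1117}{36}$ ($p{\left(a,v \right)} = -7 + \left(\frac{1}{6} + 6\right)^{2} = -7 + \left(\frac{37}{6}\right)^{2} = -7 + \frac{1369}{36} = \frac{1117}{36}$)
$G{\left(Y \right)} = \sqrt{-4 - \frac{5}{Y}}$
$36 \cdot 65 + G{\left(p{\left(-4,1 \right)} \right)} = 36 \cdot 65 + \sqrt{-4 - \frac{5}{\frac{1117}{36}}} = 2340 + \sqrt{-4 - \frac{180}{1117}} = 2340 + \sqrt{- \frac{4648}{1117}} = 2340 + \frac{2 i \sqrt{1297954}}{1117}$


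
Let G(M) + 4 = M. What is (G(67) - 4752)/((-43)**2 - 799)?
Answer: -1563/350 ≈ -4.4657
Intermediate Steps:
G(M) = -4 + M
(G(67) - 4752)/((-43)**2 - 799) = ((-4 + 67) - 4752)/((-43)**2 - 799) = (63 - 4752)/(1849 - 799) = -4689/1050 = -4689*1/1050 = -1563/350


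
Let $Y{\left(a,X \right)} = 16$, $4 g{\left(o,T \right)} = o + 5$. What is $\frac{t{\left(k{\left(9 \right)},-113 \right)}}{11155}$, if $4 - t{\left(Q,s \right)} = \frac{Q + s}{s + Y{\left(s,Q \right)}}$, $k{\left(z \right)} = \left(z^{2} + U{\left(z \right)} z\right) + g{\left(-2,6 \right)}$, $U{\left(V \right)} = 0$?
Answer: $\frac{1427}{4328140} \approx 0.0003297$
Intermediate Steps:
$g{\left(o,T \right)} = \frac{5}{4} + \frac{o}{4}$ ($g{\left(o,T \right)} = \frac{o + 5}{4} = \frac{5 + o}{4} = \frac{5}{4} + \frac{o}{4}$)
$k{\left(z \right)} = \frac{3}{4} + z^{2}$ ($k{\left(z \right)} = \left(z^{2} + 0 z\right) + \left(\frac{5}{4} + \frac{1}{4} \left(-2\right)\right) = \left(z^{2} + 0\right) + \left(\frac{5}{4} - \frac{1}{2}\right) = z^{2} + \frac{3}{4} = \frac{3}{4} + z^{2}$)
$t{\left(Q,s \right)} = 4 - \frac{Q + s}{16 + s}$ ($t{\left(Q,s \right)} = 4 - \frac{Q + s}{s + 16} = 4 - \frac{Q + s}{16 + s}$)
$\frac{t{\left(k{\left(9 \right)},-113 \right)}}{11155} = \frac{\frac{1}{16 - 113} \left(64 - \left(\frac{3}{4} + 9^{2}\right) + 3 \left(-113\right)\right)}{11155} = \frac{64 - \left(\frac{3}{4} + 81\right) - 339}{-97} \cdot \frac{1}{11155} = - \frac{64 - \frac{327}{4} - 339}{97} \cdot \frac{1}{11155} = \left(- \frac{1}{97}\right) \left(- \frac{1427}{4}\right) \frac{1}{11155} = \frac{1427}{388} \cdot \frac{1}{11155} = \frac{1427}{4328140}$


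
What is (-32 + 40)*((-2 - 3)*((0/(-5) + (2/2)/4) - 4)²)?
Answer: -1125/2 ≈ -562.50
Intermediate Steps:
(-32 + 40)*((-2 - 3)*((0/(-5) + (2/2)/4) - 4)²) = 8*(-5*((0*(-⅕) + (2*(½))*(¼)) - 4)²) = 8*(-5*((0 + 1*(¼)) - 4)²) = 8*(-5*((0 + ¼) - 4)²) = 8*(-5*(¼ - 4)²) = 8*(-5*(-15/4)²) = 8*(-5*225/16) = 8*(-1125/16) = -1125/2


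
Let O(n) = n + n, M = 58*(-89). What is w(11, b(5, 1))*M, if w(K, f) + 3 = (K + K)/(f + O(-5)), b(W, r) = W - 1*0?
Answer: 190994/5 ≈ 38199.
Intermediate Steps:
b(W, r) = W (b(W, r) = W + 0 = W)
M = -5162
O(n) = 2*n
w(K, f) = -3 + 2*K/(-10 + f) (w(K, f) = -3 + (K + K)/(f + 2*(-5)) = -3 + (2*K)/(f - 10) = -3 + (2*K)/(-10 + f) = -3 + 2*K/(-10 + f))
w(11, b(5, 1))*M = ((30 - 3*5 + 2*11)/(-10 + 5))*(-5162) = ((30 - 15 + 22)/(-5))*(-5162) = -⅕*37*(-5162) = -37/5*(-5162) = 190994/5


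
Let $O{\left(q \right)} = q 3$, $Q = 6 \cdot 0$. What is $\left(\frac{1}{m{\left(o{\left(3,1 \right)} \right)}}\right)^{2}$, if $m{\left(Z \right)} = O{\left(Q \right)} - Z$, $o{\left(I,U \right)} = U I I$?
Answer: $\frac{1}{81} \approx 0.012346$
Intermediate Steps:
$o{\left(I,U \right)} = U I^{2}$ ($o{\left(I,U \right)} = I U I = U I^{2}$)
$Q = 0$
$O{\left(q \right)} = 3 q$
$m{\left(Z \right)} = - Z$ ($m{\left(Z \right)} = 3 \cdot 0 - Z = 0 - Z = - Z$)
$\left(\frac{1}{m{\left(o{\left(3,1 \right)} \right)}}\right)^{2} = \left(\frac{1}{\left(-1\right) 1 \cdot 3^{2}}\right)^{2} = \left(\frac{1}{\left(-1\right) 1 \cdot 9}\right)^{2} = \left(\frac{1}{\left(-1\right) 9}\right)^{2} = \left(\frac{1}{-9}\right)^{2} = \left(- \frac{1}{9}\right)^{2} = \frac{1}{81}$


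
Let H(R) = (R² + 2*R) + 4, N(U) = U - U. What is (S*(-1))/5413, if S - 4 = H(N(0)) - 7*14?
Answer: 90/5413 ≈ 0.016627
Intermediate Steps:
N(U) = 0
H(R) = 4 + R² + 2*R
S = -90 (S = 4 + ((4 + 0² + 2*0) - 7*14) = 4 + ((4 + 0 + 0) - 98) = 4 + (4 - 98) = 4 - 94 = -90)
(S*(-1))/5413 = -90*(-1)/5413 = 90*(1/5413) = 90/5413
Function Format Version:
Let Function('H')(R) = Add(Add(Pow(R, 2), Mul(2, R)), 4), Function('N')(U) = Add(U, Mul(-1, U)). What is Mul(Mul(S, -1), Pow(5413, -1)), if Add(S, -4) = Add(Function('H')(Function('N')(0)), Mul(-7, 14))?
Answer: Rational(90, 5413) ≈ 0.016627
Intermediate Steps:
Function('N')(U) = 0
Function('H')(R) = Add(4, Pow(R, 2), Mul(2, R))
S = -90 (S = Add(4, Add(Add(4, Pow(0, 2), Mul(2, 0)), Mul(-7, 14))) = Add(4, Add(Add(4, 0, 0), -98)) = Add(4, Add(4, -98)) = Add(4, -94) = -90)
Mul(Mul(S, -1), Pow(5413, -1)) = Mul(Mul(-90, -1), Pow(5413, -1)) = Mul(90, Rational(1, 5413)) = Rational(90, 5413)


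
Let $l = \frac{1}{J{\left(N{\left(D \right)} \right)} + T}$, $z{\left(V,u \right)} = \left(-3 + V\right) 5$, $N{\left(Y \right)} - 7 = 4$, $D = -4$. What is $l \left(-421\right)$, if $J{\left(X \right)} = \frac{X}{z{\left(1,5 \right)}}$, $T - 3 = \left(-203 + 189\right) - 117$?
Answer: $\frac{4210}{1291} \approx 3.261$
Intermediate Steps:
$N{\left(Y \right)} = 11$ ($N{\left(Y \right)} = 7 + 4 = 11$)
$z{\left(V,u \right)} = -15 + 5 V$
$T = -128$ ($T = 3 + \left(\left(-203 + 189\right) - 117\right) = 3 - 131 = -128$)
$J{\left(X \right)} = - \frac{X}{10}$ ($J{\left(X \right)} = \frac{X}{-15 + 5 \cdot 1} = \frac{X}{-15 + 5} = \frac{X}{-10} = X \left(- \frac{1}{10}\right) = - \frac{X}{10}$)
$l = - \frac{10}{1291}$ ($l = \frac{1}{\left(- \frac{1}{10}\right) 11 - 128} = \frac{1}{- \frac{11}{10} - 128} = \frac{1}{- \frac{1291}{10}} = - \frac{10}{1291} \approx -0.0077459$)
$l \left(-421\right) = \left(- \frac{10}{1291}\right) \left(-421\right) = \frac{4210}{1291}$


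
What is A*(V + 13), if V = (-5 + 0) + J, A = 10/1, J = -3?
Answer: 50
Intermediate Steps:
A = 10 (A = 10*1 = 10)
V = -8 (V = (-5 + 0) - 3 = -5 - 3 = -8)
A*(V + 13) = 10*(-8 + 13) = 10*5 = 50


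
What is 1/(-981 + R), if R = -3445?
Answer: -1/4426 ≈ -0.00022594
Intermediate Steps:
1/(-981 + R) = 1/(-981 - 3445) = 1/(-4426) = -1/4426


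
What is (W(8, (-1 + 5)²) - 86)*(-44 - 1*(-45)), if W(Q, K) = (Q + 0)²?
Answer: -22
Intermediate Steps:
W(Q, K) = Q²
(W(8, (-1 + 5)²) - 86)*(-44 - 1*(-45)) = (8² - 86)*(-44 - 1*(-45)) = (64 - 86)*(-44 + 45) = -22*1 = -22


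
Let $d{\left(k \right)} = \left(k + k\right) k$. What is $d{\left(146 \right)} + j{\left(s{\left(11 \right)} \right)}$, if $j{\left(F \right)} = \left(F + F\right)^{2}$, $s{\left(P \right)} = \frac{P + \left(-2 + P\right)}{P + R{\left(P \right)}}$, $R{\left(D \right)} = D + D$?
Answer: $\frac{46427848}{1089} \approx 42634.0$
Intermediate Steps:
$d{\left(k \right)} = 2 k^{2}$ ($d{\left(k \right)} = 2 k k = 2 k^{2}$)
$R{\left(D \right)} = 2 D$
$s{\left(P \right)} = \frac{-2 + 2 P}{3 P}$ ($s{\left(P \right)} = \frac{P + \left(-2 + P\right)}{P + 2 P} = \frac{-2 + 2 P}{3 P}$)
$j{\left(F \right)} = 4 F^{2}$ ($j{\left(F \right)} = \left(2 F\right)^{2} = 4 F^{2}$)
$d{\left(146 \right)} + j{\left(s{\left(11 \right)} \right)} = 2 \cdot 146^{2} + 4 \left(\frac{2 \left(-1 + 11\right)}{3 \cdot 11}\right)^{2} = 2 \cdot 21316 + 4 \left(\frac{2}{3} \cdot \frac{1}{11} \cdot 10\right)^{2} = 42632 + 4 \left(\frac{20}{33}\right)^{2} = 42632 + 4 \cdot \frac{400}{1089} = 42632 + \frac{1600}{1089} = \frac{46427848}{1089}$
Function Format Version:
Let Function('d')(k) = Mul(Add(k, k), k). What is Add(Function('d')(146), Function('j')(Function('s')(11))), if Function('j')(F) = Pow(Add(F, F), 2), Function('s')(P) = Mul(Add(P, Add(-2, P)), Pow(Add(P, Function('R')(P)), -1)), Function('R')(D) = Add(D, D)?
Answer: Rational(46427848, 1089) ≈ 42634.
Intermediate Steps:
Function('d')(k) = Mul(2, Pow(k, 2)) (Function('d')(k) = Mul(Mul(2, k), k) = Mul(2, Pow(k, 2)))
Function('R')(D) = Mul(2, D)
Function('s')(P) = Mul(Rational(1, 3), Pow(P, -1), Add(-2, Mul(2, P))) (Function('s')(P) = Mul(Add(P, Add(-2, P)), Pow(Add(P, Mul(2, P)), -1)) = Mul(Add(-2, Mul(2, P)), Pow(Mul(3, P), -1)) = Mul(Add(-2, Mul(2, P)), Mul(Rational(1, 3), Pow(P, -1))) = Mul(Rational(1, 3), Pow(P, -1), Add(-2, Mul(2, P))))
Function('j')(F) = Mul(4, Pow(F, 2)) (Function('j')(F) = Pow(Mul(2, F), 2) = Mul(4, Pow(F, 2)))
Add(Function('d')(146), Function('j')(Function('s')(11))) = Add(Mul(2, Pow(146, 2)), Mul(4, Pow(Mul(Rational(2, 3), Pow(11, -1), Add(-1, 11)), 2))) = Add(Mul(2, 21316), Mul(4, Pow(Mul(Rational(2, 3), Rational(1, 11), 10), 2))) = Add(42632, Mul(4, Pow(Rational(20, 33), 2))) = Add(42632, Mul(4, Rational(400, 1089))) = Add(42632, Rational(1600, 1089)) = Rational(46427848, 1089)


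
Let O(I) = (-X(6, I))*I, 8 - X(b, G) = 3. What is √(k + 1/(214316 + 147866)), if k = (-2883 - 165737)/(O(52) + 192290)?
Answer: 13*I*√251329705247289954/6954980946 ≈ 0.93706*I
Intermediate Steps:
X(b, G) = 5 (X(b, G) = 8 - 1*3 = 8 - 3 = 5)
O(I) = -5*I (O(I) = (-1*5)*I = -5*I)
k = -16862/19203 (k = (-2883 - 165737)/(-5*52 + 192290) = -168620/(-260 + 192290) = -168620/192030 = -168620*1/192030 = -16862/19203 ≈ -0.87809)
√(k + 1/(214316 + 147866)) = √(-16862/19203 + 1/(214316 + 147866)) = √(-16862/19203 + 1/362182) = √(-6107093681/6954980946) = 13*I*√251329705247289954/6954980946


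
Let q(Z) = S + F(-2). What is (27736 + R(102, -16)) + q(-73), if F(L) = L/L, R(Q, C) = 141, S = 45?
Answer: 27923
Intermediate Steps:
F(L) = 1
q(Z) = 46 (q(Z) = 45 + 1 = 46)
(27736 + R(102, -16)) + q(-73) = (27736 + 141) + 46 = 27877 + 46 = 27923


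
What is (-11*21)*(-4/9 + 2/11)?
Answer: 182/3 ≈ 60.667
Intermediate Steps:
(-11*21)*(-4/9 + 2/11) = -231*(-4*⅑ + 2*(1/11)) = -231*(-4/9 + 2/11) = -231*(-26/99) = 182/3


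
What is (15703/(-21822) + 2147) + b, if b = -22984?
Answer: -454720717/21822 ≈ -20838.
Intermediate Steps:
(15703/(-21822) + 2147) + b = (15703/(-21822) + 2147) - 22984 = (15703*(-1/21822) + 2147) - 22984 = (-15703/21822 + 2147) - 22984 = 46836131/21822 - 22984 = -454720717/21822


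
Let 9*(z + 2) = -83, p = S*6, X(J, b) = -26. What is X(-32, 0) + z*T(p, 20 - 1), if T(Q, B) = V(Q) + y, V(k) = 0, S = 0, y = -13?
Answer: 1079/9 ≈ 119.89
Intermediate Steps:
p = 0 (p = 0*6 = 0)
T(Q, B) = -13 (T(Q, B) = 0 - 13 = -13)
z = -101/9 (z = -2 + (⅑)*(-83) = -2 - 83/9 = -101/9 ≈ -11.222)
X(-32, 0) + z*T(p, 20 - 1) = -26 - 101/9*(-13) = -26 + 1313/9 = 1079/9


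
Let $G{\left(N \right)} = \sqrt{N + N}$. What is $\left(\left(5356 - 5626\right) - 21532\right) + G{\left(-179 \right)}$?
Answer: $-21802 + i \sqrt{358} \approx -21802.0 + 18.921 i$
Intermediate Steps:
$G{\left(N \right)} = \sqrt{2} \sqrt{N}$ ($G{\left(N \right)} = \sqrt{2 N} = \sqrt{2} \sqrt{N}$)
$\left(\left(5356 - 5626\right) - 21532\right) + G{\left(-179 \right)} = \left(\left(5356 - 5626\right) - 21532\right) + \sqrt{2} \sqrt{-179} = \left(\left(5356 - 5626\right) - 21532\right) + \sqrt{2} i \sqrt{179} = \left(-270 - 21532\right) + i \sqrt{358} = -21802 + i \sqrt{358}$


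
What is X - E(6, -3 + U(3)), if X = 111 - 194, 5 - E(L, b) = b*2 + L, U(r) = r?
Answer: -82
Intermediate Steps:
E(L, b) = 5 - L - 2*b (E(L, b) = 5 - (b*2 + L) = 5 - (2*b + L) = 5 - (L + 2*b) = 5 + (-L - 2*b) = 5 - L - 2*b)
X = -83
X - E(6, -3 + U(3)) = -83 - (5 - 1*6 - 2*(-3 + 3)) = -83 - (5 - 6 - 2*0) = -83 - (5 - 6 + 0) = -83 - 1*(-1) = -83 + 1 = -82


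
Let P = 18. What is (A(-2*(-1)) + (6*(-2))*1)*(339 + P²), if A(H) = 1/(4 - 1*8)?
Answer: -32487/4 ≈ -8121.8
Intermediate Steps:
A(H) = -¼ (A(H) = 1/(4 - 8) = 1/(-4) = -¼)
(A(-2*(-1)) + (6*(-2))*1)*(339 + P²) = (-¼ + (6*(-2))*1)*(339 + 18²) = (-¼ - 12*1)*(339 + 324) = (-¼ - 12)*663 = -49/4*663 = -32487/4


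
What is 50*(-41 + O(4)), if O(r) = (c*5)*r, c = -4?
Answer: -6050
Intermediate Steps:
O(r) = -20*r (O(r) = (-4*5)*r = -20*r)
50*(-41 + O(4)) = 50*(-41 - 20*4) = 50*(-41 - 80) = 50*(-121) = -6050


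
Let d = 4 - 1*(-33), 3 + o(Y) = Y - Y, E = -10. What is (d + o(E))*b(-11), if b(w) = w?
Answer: -374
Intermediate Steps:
o(Y) = -3 (o(Y) = -3 + (Y - Y) = -3 + 0 = -3)
d = 37 (d = 4 + 33 = 37)
(d + o(E))*b(-11) = (37 - 3)*(-11) = 34*(-11) = -374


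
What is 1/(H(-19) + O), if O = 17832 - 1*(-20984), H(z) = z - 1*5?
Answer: 1/38792 ≈ 2.5779e-5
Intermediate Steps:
H(z) = -5 + z (H(z) = z - 5 = -5 + z)
O = 38816 (O = 17832 + 20984 = 38816)
1/(H(-19) + O) = 1/((-5 - 19) + 38816) = 1/(-24 + 38816) = 1/38792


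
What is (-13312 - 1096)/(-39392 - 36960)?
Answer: 1801/9544 ≈ 0.18870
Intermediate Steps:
(-13312 - 1096)/(-39392 - 36960) = -14408/(-76352) = -14408*(-1/76352) = 1801/9544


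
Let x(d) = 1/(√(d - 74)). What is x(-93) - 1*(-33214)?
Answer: 33214 - I*√167/167 ≈ 33214.0 - 0.077382*I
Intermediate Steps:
x(d) = (-74 + d)^(-½) (x(d) = 1/(√(-74 + d)) = (-74 + d)^(-½))
x(-93) - 1*(-33214) = (-74 - 93)^(-½) - 1*(-33214) = (-167)^(-½) + 33214 = -I*√167/167 + 33214 = 33214 - I*√167/167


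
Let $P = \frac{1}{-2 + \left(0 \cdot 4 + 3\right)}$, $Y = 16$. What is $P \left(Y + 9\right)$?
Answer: $25$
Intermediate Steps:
$P = 1$ ($P = \frac{1}{-2 + \left(0 + 3\right)} = \frac{1}{-2 + 3} = 1^{-1} = 1$)
$P \left(Y + 9\right) = 1 \left(16 + 9\right) = 1 \cdot 25 = 25$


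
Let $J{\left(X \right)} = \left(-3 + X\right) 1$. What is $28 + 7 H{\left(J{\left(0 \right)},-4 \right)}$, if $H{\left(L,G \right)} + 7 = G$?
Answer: $-49$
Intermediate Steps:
$J{\left(X \right)} = -3 + X$
$H{\left(L,G \right)} = -7 + G$
$28 + 7 H{\left(J{\left(0 \right)},-4 \right)} = 28 + 7 \left(-7 - 4\right) = 28 + 7 \left(-11\right) = 28 - 77 = -49$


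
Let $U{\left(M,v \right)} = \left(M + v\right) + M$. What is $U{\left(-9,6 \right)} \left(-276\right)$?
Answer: $3312$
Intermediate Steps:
$U{\left(M,v \right)} = v + 2 M$
$U{\left(-9,6 \right)} \left(-276\right) = \left(6 + 2 \left(-9\right)\right) \left(-276\right) = \left(6 - 18\right) \left(-276\right) = \left(-12\right) \left(-276\right) = 3312$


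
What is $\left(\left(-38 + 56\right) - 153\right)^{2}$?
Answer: $18225$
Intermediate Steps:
$\left(\left(-38 + 56\right) - 153\right)^{2} = \left(18 - 153\right)^{2} = \left(-135\right)^{2} = 18225$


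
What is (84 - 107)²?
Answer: 529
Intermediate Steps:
(84 - 107)² = (-23)² = 529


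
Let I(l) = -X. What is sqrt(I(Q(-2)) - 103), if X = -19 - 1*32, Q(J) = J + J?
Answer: 2*I*sqrt(13) ≈ 7.2111*I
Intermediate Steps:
Q(J) = 2*J
X = -51 (X = -19 - 32 = -51)
I(l) = 51 (I(l) = -1*(-51) = 51)
sqrt(I(Q(-2)) - 103) = sqrt(51 - 103) = sqrt(-52) = 2*I*sqrt(13)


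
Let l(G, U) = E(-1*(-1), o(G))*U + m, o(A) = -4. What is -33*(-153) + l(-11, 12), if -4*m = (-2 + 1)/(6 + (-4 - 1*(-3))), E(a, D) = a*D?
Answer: 100021/20 ≈ 5001.0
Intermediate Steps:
E(a, D) = D*a
m = 1/20 (m = -(-2 + 1)/(4*(6 + (-4 - 1*(-3)))) = -(-1)/(4*(6 + (-4 + 3))) = -(-1)/(4*(6 - 1)) = -(-1)/(4*5) = -¼*(-⅕) = 1/20 ≈ 0.050000)
l(G, U) = 1/20 - 4*U (l(G, U) = (-(-4)*(-1))*U + 1/20 = (-4*1)*U + 1/20 = -4*U + 1/20 = 1/20 - 4*U)
-33*(-153) + l(-11, 12) = -33*(-153) + (1/20 - 4*12) = 5049 + (1/20 - 48) = 5049 - 959/20 = 100021/20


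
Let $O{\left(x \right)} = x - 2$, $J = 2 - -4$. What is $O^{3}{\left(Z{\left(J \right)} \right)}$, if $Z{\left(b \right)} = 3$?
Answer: $1$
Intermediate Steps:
$J = 6$ ($J = 2 + 4 = 6$)
$O{\left(x \right)} = -2 + x$
$O^{3}{\left(Z{\left(J \right)} \right)} = \left(-2 + 3\right)^{3} = 1^{3} = 1$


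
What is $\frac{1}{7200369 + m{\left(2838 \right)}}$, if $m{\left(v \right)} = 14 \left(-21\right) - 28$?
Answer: $\frac{1}{7200047} \approx 1.3889 \cdot 10^{-7}$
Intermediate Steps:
$m{\left(v \right)} = -322$ ($m{\left(v \right)} = -294 - 28 = -322$)
$\frac{1}{7200369 + m{\left(2838 \right)}} = \frac{1}{7200369 - 322} = \frac{1}{7200047}$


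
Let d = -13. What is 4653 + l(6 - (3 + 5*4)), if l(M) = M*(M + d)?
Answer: 5163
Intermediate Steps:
l(M) = M*(-13 + M) (l(M) = M*(M - 13) = M*(-13 + M))
4653 + l(6 - (3 + 5*4)) = 4653 + (6 - (3 + 5*4))*(-13 + (6 - (3 + 5*4))) = 4653 + (6 - (3 + 20))*(-13 + (6 - (3 + 20))) = 4653 + (6 - 1*23)*(-13 + (6 - 1*23)) = 4653 + (6 - 23)*(-13 + (6 - 23)) = 4653 - 17*(-13 - 17) = 4653 - 17*(-30) = 4653 + 510 = 5163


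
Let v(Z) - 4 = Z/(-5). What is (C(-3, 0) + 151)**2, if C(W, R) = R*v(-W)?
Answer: 22801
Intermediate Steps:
v(Z) = 4 - Z/5 (v(Z) = 4 + Z/(-5) = 4 + Z*(-1/5) = 4 - Z/5)
C(W, R) = R*(4 + W/5) (C(W, R) = R*(4 - (-1)*W/5) = R*(4 + W/5))
(C(-3, 0) + 151)**2 = ((1/5)*0*(20 - 3) + 151)**2 = ((1/5)*0*17 + 151)**2 = (0 + 151)**2 = 151**2 = 22801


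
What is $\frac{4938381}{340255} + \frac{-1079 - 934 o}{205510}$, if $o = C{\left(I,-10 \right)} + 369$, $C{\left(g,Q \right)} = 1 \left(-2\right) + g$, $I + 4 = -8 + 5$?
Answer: $\frac{10589555329}{822656530} \approx 12.872$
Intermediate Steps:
$I = -7$ ($I = -4 + \left(-8 + 5\right) = -4 - 3 = -7$)
$C{\left(g,Q \right)} = -2 + g$
$o = 360$ ($o = \left(-2 - 7\right) + 369 = -9 + 369 = 360$)
$\frac{4938381}{340255} + \frac{-1079 - 934 o}{205510} = \frac{4938381}{340255} + \frac{-1079 - 336240}{205510} = 4938381 \cdot \frac{1}{340255} + \left(-1079 - 336240\right) \frac{1}{205510} = \frac{290493}{20015} - \frac{337319}{205510} = \frac{10589555329}{822656530}$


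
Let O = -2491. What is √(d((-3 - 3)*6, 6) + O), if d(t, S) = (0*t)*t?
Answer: I*√2491 ≈ 49.91*I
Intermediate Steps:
d(t, S) = 0 (d(t, S) = 0*t = 0)
√(d((-3 - 3)*6, 6) + O) = √(0 - 2491) = √(-2491) = I*√2491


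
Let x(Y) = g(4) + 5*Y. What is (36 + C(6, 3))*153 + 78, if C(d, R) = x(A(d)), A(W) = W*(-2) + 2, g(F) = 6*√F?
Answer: -228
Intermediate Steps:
A(W) = 2 - 2*W (A(W) = -2*W + 2 = 2 - 2*W)
x(Y) = 12 + 5*Y (x(Y) = 6*√4 + 5*Y = 6*2 + 5*Y = 12 + 5*Y)
C(d, R) = 22 - 10*d (C(d, R) = 12 + 5*(2 - 2*d) = 12 + (10 - 10*d) = 22 - 10*d)
(36 + C(6, 3))*153 + 78 = (36 + (22 - 10*6))*153 + 78 = (36 + (22 - 60))*153 + 78 = (36 - 38)*153 + 78 = -2*153 + 78 = -306 + 78 = -228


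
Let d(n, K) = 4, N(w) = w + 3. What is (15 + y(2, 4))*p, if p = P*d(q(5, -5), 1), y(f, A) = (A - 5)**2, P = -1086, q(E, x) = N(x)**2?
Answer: -69504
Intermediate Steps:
N(w) = 3 + w
q(E, x) = (3 + x)**2
y(f, A) = (-5 + A)**2
p = -4344 (p = -1086*4 = -4344)
(15 + y(2, 4))*p = (15 + (-5 + 4)**2)*(-4344) = (15 + (-1)**2)*(-4344) = (15 + 1)*(-4344) = 16*(-4344) = -69504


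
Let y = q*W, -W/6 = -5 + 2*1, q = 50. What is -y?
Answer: -900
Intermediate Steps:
W = 18 (W = -6*(-5 + 2*1) = -6*(-5 + 2) = -6*(-3) = 18)
y = 900 (y = 50*18 = 900)
-y = -1*900 = -900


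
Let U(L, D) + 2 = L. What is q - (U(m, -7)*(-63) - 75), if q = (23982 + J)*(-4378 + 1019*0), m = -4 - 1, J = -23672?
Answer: -1357546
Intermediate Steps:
m = -5
U(L, D) = -2 + L
q = -1357180 (q = (23982 - 23672)*(-4378 + 1019*0) = 310*(-4378 + 0) = 310*(-4378) = -1357180)
q - (U(m, -7)*(-63) - 75) = -1357180 - ((-2 - 5)*(-63) - 75) = -1357180 - (-7*(-63) - 75) = -1357180 - (441 - 75) = -1357180 - 1*366 = -1357180 - 366 = -1357546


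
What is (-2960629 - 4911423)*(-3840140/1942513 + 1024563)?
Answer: -15667139787378635308/1942513 ≈ -8.0654e+12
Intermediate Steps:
(-2960629 - 4911423)*(-3840140/1942513 + 1024563) = -7872052*(-3840140*1/1942513 + 1024563) = -7872052*(-3840140/1942513 + 1024563) = -7872052*1990223106679/1942513 = -15667139787378635308/1942513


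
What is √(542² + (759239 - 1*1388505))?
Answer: 9*I*√4142 ≈ 579.23*I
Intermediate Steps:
√(542² + (759239 - 1*1388505)) = √(293764 + (759239 - 1388505)) = √(293764 - 629266) = √(-335502) = 9*I*√4142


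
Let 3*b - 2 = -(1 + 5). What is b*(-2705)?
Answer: 10820/3 ≈ 3606.7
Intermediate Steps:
b = -4/3 (b = ⅔ + (-(1 + 5))/3 = ⅔ + (-1*6)/3 = ⅔ + (⅓)*(-6) = ⅔ - 2 = -4/3 ≈ -1.3333)
b*(-2705) = -4/3*(-2705) = 10820/3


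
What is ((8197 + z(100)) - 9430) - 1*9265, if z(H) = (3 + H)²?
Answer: 111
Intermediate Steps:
((8197 + z(100)) - 9430) - 1*9265 = ((8197 + (3 + 100)²) - 9430) - 1*9265 = ((8197 + 103²) - 9430) - 9265 = ((8197 + 10609) - 9430) - 9265 = (18806 - 9430) - 9265 = 9376 - 9265 = 111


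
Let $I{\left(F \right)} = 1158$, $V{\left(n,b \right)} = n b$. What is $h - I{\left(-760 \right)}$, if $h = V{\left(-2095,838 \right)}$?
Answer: $-1756768$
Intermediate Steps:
$V{\left(n,b \right)} = b n$
$h = -1755610$ ($h = 838 \left(-2095\right) = -1755610$)
$h - I{\left(-760 \right)} = -1755610 - 1158 = -1756768$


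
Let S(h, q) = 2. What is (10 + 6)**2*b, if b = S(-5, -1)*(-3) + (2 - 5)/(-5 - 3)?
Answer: -1440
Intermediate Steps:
b = -45/8 (b = 2*(-3) + (2 - 5)/(-5 - 3) = -6 - 3/(-8) = -6 - 3*(-1/8) = -6 + 3/8 = -45/8 ≈ -5.6250)
(10 + 6)**2*b = (10 + 6)**2*(-45/8) = 16**2*(-45/8) = 256*(-45/8) = -1440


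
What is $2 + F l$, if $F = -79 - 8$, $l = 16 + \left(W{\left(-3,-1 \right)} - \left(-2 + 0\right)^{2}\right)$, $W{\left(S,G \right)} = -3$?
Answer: $-781$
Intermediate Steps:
$l = 9$ ($l = 16 - \left(3 + \left(-2 + 0\right)^{2}\right) = 16 - 7 = 9$)
$F = -87$ ($F = -79 - 8 = -87$)
$2 + F l = 2 - 783 = -781$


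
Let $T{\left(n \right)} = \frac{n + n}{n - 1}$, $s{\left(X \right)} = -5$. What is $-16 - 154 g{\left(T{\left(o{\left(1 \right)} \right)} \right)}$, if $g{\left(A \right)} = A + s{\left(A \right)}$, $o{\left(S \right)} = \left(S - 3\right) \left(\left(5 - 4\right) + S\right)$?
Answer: $\frac{2538}{5} \approx 507.6$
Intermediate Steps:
$o{\left(S \right)} = \left(1 + S\right) \left(-3 + S\right)$ ($o{\left(S \right)} = \left(-3 + S\right) \left(1 + S\right) = \left(1 + S\right) \left(-3 + S\right)$)
$T{\left(n \right)} = \frac{2 n}{-1 + n}$
$g{\left(A \right)} = -5 + A$ ($g{\left(A \right)} = A - 5 = -5 + A$)
$-16 - 154 g{\left(T{\left(o{\left(1 \right)} \right)} \right)} = -16 - 154 \left(-5 + \frac{2 \left(-3 + 1^{2} - 2\right)}{-1 - \left(5 - 1\right)}\right) = -16 - 154 \left(-5 + \frac{2 \left(-3 + 1 - 2\right)}{-1 - 4}\right) = -16 - 154 \left(-5 + 2 \left(-4\right) \frac{1}{-1 - 4}\right) = -16 - 154 \left(-5 + 2 \left(-4\right) \frac{1}{-5}\right) = -16 - 154 \left(-5 + 2 \left(-4\right) \left(- \frac{1}{5}\right)\right) = -16 - 154 \left(-5 + \frac{8}{5}\right) = -16 - - \frac{2618}{5} = -16 + \frac{2618}{5} = \frac{2538}{5}$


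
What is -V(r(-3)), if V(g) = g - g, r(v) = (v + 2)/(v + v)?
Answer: 0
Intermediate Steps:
r(v) = (2 + v)/(2*v) (r(v) = (2 + v)/((2*v)) = (2 + v)*(1/(2*v)) = (2 + v)/(2*v))
V(g) = 0
-V(r(-3)) = -1*0 = 0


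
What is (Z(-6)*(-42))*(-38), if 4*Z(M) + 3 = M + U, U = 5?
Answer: -1596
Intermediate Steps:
Z(M) = ½ + M/4 (Z(M) = -¾ + (M + 5)/4 = -¾ + (5 + M)/4 = -¾ + (5/4 + M/4) = ½ + M/4)
(Z(-6)*(-42))*(-38) = ((½ + (¼)*(-6))*(-42))*(-38) = ((½ - 3/2)*(-42))*(-38) = -1*(-42)*(-38) = 42*(-38) = -1596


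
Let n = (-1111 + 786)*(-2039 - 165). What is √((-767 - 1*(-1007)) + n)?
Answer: 2*√179135 ≈ 846.49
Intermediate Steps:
n = 716300 (n = -325*(-2204) = 716300)
√((-767 - 1*(-1007)) + n) = √((-767 - 1*(-1007)) + 716300) = √((-767 + 1007) + 716300) = √(240 + 716300) = √716540 = 2*√179135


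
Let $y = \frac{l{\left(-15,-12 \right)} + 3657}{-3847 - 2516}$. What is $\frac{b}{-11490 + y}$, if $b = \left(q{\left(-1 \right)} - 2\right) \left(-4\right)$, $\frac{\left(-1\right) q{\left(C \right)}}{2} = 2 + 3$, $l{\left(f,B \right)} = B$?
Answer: $- \frac{11312}{2707945} \approx -0.0041773$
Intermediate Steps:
$q{\left(C \right)} = -10$ ($q{\left(C \right)} = - 2 \left(2 + 3\right) = \left(-2\right) 5 = -10$)
$y = - \frac{405}{707}$ ($y = \frac{-12 + 3657}{-3847 - 2516} = \frac{3645}{-6363} = 3645 \left(- \frac{1}{6363}\right) = - \frac{405}{707} \approx -0.57284$)
$b = 48$ ($b = \left(-10 - 2\right) \left(-4\right) = \left(-12\right) \left(-4\right) = 48$)
$\frac{b}{-11490 + y} = \frac{1}{-11490 - \frac{405}{707}} \cdot 48 = \frac{1}{- \frac{8123835}{707}} \cdot 48 = \left(- \frac{707}{8123835}\right) 48 = - \frac{11312}{2707945}$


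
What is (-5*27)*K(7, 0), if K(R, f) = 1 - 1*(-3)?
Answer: -540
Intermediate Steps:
K(R, f) = 4 (K(R, f) = 1 + 3 = 4)
(-5*27)*K(7, 0) = -5*27*4 = -135*4 = -540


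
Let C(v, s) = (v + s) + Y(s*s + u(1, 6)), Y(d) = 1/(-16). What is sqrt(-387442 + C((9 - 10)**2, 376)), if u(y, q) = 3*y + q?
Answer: I*sqrt(6193041)/4 ≈ 622.15*I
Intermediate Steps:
u(y, q) = q + 3*y
Y(d) = -1/16
C(v, s) = -1/16 + s + v (C(v, s) = (v + s) - 1/16 = (s + v) - 1/16 = -1/16 + s + v)
sqrt(-387442 + C((9 - 10)**2, 376)) = sqrt(-387442 + (-1/16 + 376 + (9 - 10)**2)) = sqrt(-387442 + (-1/16 + 376 + (-1)**2)) = sqrt(-387442 + (-1/16 + 376 + 1)) = sqrt(-387442 + 6031/16) = sqrt(-6193041/16) = I*sqrt(6193041)/4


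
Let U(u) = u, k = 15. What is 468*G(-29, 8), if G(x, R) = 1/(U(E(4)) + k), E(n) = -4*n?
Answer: -468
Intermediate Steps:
G(x, R) = -1 (G(x, R) = 1/(-4*4 + 15) = 1/(-16 + 15) = 1/(-1) = -1)
468*G(-29, 8) = 468*(-1) = -468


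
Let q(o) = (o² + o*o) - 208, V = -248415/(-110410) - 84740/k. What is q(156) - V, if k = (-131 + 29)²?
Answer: 2783882088535/57435282 ≈ 48470.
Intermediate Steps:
k = 10404 (k = (-102)² = 10404)
V = -338581687/57435282 (V = -248415/(-110410) - 84740/10404 = -248415*(-1/110410) - 84740*1/10404 = 49683/22082 - 21185/2601 = -338581687/57435282 ≈ -5.8950)
q(o) = -208 + 2*o² (q(o) = (o² + o²) - 208 = 2*o² - 208 = -208 + 2*o²)
q(156) - V = (-208 + 2*156²) - 1*(-338581687/57435282) = (-208 + 2*24336) + 338581687/57435282 = (-208 + 48672) + 338581687/57435282 = 48464 + 338581687/57435282 = 2783882088535/57435282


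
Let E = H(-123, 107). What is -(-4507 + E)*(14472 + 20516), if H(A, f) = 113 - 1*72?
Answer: 156256408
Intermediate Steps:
H(A, f) = 41 (H(A, f) = 113 - 72 = 41)
E = 41
-(-4507 + E)*(14472 + 20516) = -(-4507 + 41)*(14472 + 20516) = -(-4466)*34988 = -1*(-156256408) = 156256408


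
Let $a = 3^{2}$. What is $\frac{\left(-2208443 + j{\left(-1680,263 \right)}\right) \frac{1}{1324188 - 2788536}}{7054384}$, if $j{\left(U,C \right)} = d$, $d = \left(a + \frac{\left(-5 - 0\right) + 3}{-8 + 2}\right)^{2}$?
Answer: $\frac{19875203}{92970657914688} \approx 2.1378 \cdot 10^{-7}$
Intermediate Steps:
$a = 9$
$d = \frac{784}{9}$ ($d = \left(9 + \frac{\left(-5 - 0\right) + 3}{-8 + 2}\right)^{2} = \left(9 + \frac{\left(-5 + 0\right) + 3}{-6}\right)^{2} = \left(9 + \left(-5 + 3\right) \left(- \frac{1}{6}\right)\right)^{2} = \left(9 - - \frac{1}{3}\right)^{2} = \left(9 + \frac{1}{3}\right)^{2} = \left(\frac{28}{3}\right)^{2} = \frac{784}{9} \approx 87.111$)
$j{\left(U,C \right)} = \frac{784}{9}$
$\frac{\left(-2208443 + j{\left(-1680,263 \right)}\right) \frac{1}{1324188 - 2788536}}{7054384} = \frac{\left(-2208443 + \frac{784}{9}\right) \frac{1}{1324188 - 2788536}}{7054384} = - \frac{19875203}{9 \left(-1464348\right)} \frac{1}{7054384} = \left(- \frac{19875203}{9}\right) \left(- \frac{1}{1464348}\right) \frac{1}{7054384} = \frac{19875203}{13179132} \cdot \frac{1}{7054384} = \frac{19875203}{92970657914688}$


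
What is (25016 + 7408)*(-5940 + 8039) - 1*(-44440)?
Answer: 68102416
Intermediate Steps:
(25016 + 7408)*(-5940 + 8039) - 1*(-44440) = 32424*2099 + 44440 = 68057976 + 44440 = 68102416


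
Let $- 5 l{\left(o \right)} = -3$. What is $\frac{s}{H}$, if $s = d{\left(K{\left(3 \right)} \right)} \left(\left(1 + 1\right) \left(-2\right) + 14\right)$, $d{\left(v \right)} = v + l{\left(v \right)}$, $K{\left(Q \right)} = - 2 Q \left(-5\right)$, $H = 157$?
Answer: $\frac{306}{157} \approx 1.949$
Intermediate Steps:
$K{\left(Q \right)} = 10 Q$
$l{\left(o \right)} = \frac{3}{5}$ ($l{\left(o \right)} = \left(- \frac{1}{5}\right) \left(-3\right) = \frac{3}{5}$)
$d{\left(v \right)} = \frac{3}{5} + v$ ($d{\left(v \right)} = v + \frac{3}{5} = \frac{3}{5} + v$)
$s = 306$ ($s = \left(\frac{3}{5} + 10 \cdot 3\right) \left(\left(1 + 1\right) \left(-2\right) + 14\right) = \left(\frac{3}{5} + 30\right) \left(2 \left(-2\right) + 14\right) = \frac{153 \left(-4 + 14\right)}{5} = \frac{153}{5} \cdot 10 = 306$)
$\frac{s}{H} = \frac{306}{157}$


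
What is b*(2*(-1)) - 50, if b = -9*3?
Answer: 4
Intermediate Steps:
b = -27
b*(2*(-1)) - 50 = -54*(-1) - 50 = -27*(-2) - 50 = 54 - 50 = 4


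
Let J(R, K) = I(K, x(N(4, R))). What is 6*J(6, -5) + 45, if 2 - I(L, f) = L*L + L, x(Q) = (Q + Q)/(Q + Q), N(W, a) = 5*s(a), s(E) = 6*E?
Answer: -63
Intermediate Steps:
N(W, a) = 30*a (N(W, a) = 5*(6*a) = 30*a)
x(Q) = 1 (x(Q) = (2*Q)/((2*Q)) = (2*Q)*(1/(2*Q)) = 1)
I(L, f) = 2 - L - L**2 (I(L, f) = 2 - (L*L + L) = 2 - (L**2 + L) = 2 - (L + L**2) = 2 + (-L - L**2) = 2 - L - L**2)
J(R, K) = 2 - K - K**2
6*J(6, -5) + 45 = 6*(2 - 1*(-5) - 1*(-5)**2) + 45 = 6*(2 + 5 - 1*25) + 45 = 6*(2 + 5 - 25) + 45 = 6*(-18) + 45 = -108 + 45 = -63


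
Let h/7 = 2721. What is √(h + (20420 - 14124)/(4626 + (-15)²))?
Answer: √1016436223/231 ≈ 138.02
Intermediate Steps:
h = 19047 (h = 7*2721 = 19047)
√(h + (20420 - 14124)/(4626 + (-15)²)) = √(19047 + (20420 - 14124)/(4626 + (-15)²)) = √(19047 + 6296/(4626 + 225)) = √(19047 + 6296/4851) = √(92403293/4851) = √1016436223/231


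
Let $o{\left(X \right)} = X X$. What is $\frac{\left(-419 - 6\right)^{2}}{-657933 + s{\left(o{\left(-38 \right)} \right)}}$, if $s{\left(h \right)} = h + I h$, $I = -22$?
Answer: $- \frac{180625}{688257} \approx -0.26244$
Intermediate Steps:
$o{\left(X \right)} = X^{2}$
$s{\left(h \right)} = - 21 h$ ($s{\left(h \right)} = h - 22 h = - 21 h$)
$\frac{\left(-419 - 6\right)^{2}}{-657933 + s{\left(o{\left(-38 \right)} \right)}} = \frac{\left(-419 - 6\right)^{2}}{-657933 - 21 \left(-38\right)^{2}} = \frac{\left(-425\right)^{2}}{-657933 - 30324} = \frac{180625}{-657933 - 30324} = \frac{180625}{-688257} = 180625 \left(- \frac{1}{688257}\right) = - \frac{180625}{688257}$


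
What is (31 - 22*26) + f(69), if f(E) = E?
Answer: -472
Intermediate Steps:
(31 - 22*26) + f(69) = (31 - 22*26) + 69 = (31 - 572) + 69 = -541 + 69 = -472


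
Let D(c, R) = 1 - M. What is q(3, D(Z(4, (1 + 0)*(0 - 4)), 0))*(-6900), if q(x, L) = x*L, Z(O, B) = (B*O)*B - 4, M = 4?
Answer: 62100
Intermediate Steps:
Z(O, B) = -4 + O*B² (Z(O, B) = O*B² - 4 = -4 + O*B²)
D(c, R) = -3 (D(c, R) = 1 - 1*4 = 1 - 4 = -3)
q(x, L) = L*x
q(3, D(Z(4, (1 + 0)*(0 - 4)), 0))*(-6900) = -3*3*(-6900) = -9*(-6900) = 62100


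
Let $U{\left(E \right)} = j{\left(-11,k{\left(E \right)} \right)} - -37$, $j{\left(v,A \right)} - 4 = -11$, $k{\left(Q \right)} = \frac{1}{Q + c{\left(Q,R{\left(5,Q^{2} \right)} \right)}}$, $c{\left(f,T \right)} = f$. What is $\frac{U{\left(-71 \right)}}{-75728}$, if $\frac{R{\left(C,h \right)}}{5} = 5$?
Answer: $- \frac{15}{37864} \approx -0.00039615$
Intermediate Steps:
$R{\left(C,h \right)} = 25$ ($R{\left(C,h \right)} = 5 \cdot 5 = 25$)
$k{\left(Q \right)} = \frac{1}{2 Q}$ ($k{\left(Q \right)} = \frac{1}{Q + Q} = \frac{1}{2 Q}$)
$j{\left(v,A \right)} = -7$ ($j{\left(v,A \right)} = 4 - 11 = -7$)
$U{\left(E \right)} = 30$ ($U{\left(E \right)} = -7 - -37 = -7 + 37 = 30$)
$\frac{U{\left(-71 \right)}}{-75728} = \frac{30}{-75728} = 30 \left(- \frac{1}{75728}\right) = - \frac{15}{37864}$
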